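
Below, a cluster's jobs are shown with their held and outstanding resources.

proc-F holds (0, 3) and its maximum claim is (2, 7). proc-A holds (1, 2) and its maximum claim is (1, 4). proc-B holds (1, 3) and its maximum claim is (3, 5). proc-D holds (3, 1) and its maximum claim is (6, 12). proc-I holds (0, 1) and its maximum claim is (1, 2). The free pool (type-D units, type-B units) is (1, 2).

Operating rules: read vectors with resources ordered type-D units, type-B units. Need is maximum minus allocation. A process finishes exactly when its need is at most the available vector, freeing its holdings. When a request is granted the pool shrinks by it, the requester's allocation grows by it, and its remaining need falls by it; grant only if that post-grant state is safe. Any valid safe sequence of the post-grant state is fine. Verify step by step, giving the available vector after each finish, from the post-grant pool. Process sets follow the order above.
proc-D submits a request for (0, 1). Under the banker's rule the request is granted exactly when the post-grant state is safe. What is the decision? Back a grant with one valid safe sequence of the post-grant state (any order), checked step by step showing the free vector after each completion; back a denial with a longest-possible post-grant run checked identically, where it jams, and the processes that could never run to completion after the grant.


GRANT: granting preserves safety; a valid post-grant sequence is proc-I, proc-A, proc-F, proc-B, proc-D.
Key observation: the transfer keeps a workable pool ((1, 1)); proc-I starts the safe sequence.
Check on the post-grant state, step by step:
  pool = (1, 1)
  run proc-I (needs (1, 1), free (1, 1)); after release of (0, 1) the pool is (1, 2)
  run proc-A (needs (0, 2), free (1, 2)); after release of (1, 2) the pool is (2, 4)
  run proc-F (needs (2, 4), free (2, 4)); after release of (0, 3) the pool is (2, 7)
  run proc-B (needs (2, 2), free (2, 7)); after release of (1, 3) the pool is (3, 10)
  run proc-D (needs (3, 10), free (3, 10)); after release of (3, 2) the pool is (6, 12)


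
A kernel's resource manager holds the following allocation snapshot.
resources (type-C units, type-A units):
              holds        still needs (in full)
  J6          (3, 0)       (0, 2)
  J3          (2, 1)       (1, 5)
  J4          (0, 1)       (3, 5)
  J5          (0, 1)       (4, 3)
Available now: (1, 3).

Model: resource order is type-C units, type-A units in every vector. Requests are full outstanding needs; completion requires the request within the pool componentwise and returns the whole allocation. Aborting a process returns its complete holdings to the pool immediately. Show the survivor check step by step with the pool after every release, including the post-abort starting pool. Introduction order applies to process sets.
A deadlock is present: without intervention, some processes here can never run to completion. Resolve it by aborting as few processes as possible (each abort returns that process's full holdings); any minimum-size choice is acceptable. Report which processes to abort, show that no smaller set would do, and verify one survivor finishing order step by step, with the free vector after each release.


Minimum abort set: J4.
Key observation: J3 could never have finished before the abort; with (0, 1) returned by J4, it fits at step 3.
No smaller set exists: with zero aborts the deadlock remains.
Survivors finish in the order: J6, J5, J3. Check, step by step (pool after the aborts first):
  pool = (1, 4)
  J6 needs (0, 2) <= (1, 4) -> finishes; pool += (3, 0) = (4, 4)
  J5 needs (4, 3) <= (4, 4) -> finishes; pool += (0, 1) = (4, 5)
  J3 needs (1, 5) <= (4, 5) -> finishes; pool += (2, 1) = (6, 6)


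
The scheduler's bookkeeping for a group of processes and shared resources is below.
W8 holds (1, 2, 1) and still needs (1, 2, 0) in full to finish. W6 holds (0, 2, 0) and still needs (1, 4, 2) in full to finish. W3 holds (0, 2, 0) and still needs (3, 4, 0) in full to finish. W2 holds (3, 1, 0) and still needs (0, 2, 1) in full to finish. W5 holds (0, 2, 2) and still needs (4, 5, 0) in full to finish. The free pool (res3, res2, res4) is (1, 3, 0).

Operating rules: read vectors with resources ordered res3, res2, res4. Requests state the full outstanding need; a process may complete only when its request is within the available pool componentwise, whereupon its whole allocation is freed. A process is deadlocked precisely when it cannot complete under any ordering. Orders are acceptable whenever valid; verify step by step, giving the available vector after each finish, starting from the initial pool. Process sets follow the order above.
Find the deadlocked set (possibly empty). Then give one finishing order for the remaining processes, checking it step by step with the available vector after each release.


The deadlocked set is empty.
Key observation: beginning at W8, releases accumulate fast enough that every process eventually fits.
The rest can finish in the order W8, W2, W5, W6, W3. Step-by-step check:
  pool = (1, 3, 0)
  run W8 (needs (1, 2, 0), free (1, 3, 0)); after release of (1, 2, 1) the pool is (2, 5, 1)
  run W2 (needs (0, 2, 1), free (2, 5, 1)); after release of (3, 1, 0) the pool is (5, 6, 1)
  run W5 (needs (4, 5, 0), free (5, 6, 1)); after release of (0, 2, 2) the pool is (5, 8, 3)
  run W6 (needs (1, 4, 2), free (5, 8, 3)); after release of (0, 2, 0) the pool is (5, 10, 3)
  run W3 (needs (3, 4, 0), free (5, 10, 3)); after release of (0, 2, 0) the pool is (5, 12, 3)


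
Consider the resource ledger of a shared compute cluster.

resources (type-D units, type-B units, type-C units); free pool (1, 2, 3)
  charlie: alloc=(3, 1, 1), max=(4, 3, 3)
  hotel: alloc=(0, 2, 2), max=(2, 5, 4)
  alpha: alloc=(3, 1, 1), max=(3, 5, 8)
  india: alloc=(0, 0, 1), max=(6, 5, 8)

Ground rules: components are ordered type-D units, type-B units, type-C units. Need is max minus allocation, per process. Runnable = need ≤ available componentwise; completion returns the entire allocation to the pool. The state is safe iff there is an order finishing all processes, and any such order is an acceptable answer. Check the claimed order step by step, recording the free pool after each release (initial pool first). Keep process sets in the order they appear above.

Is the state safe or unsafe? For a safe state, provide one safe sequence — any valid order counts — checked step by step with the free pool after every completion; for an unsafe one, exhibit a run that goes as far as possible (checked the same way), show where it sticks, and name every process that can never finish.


UNSAFE.
Key observation: even finishing charlie, hotel leaves just (4, 5, 6) free — too little type-C units for any of the remaining processes.
A maximal execution: charlie, hotel — then nothing else fits. Walking it through:
  pool = (1, 2, 3)
  run charlie (needs (1, 2, 2), free (1, 2, 3)); after release of (3, 1, 1) the pool is (4, 3, 4)
  run hotel (needs (2, 3, 2), free (4, 3, 4)); after release of (0, 2, 2) the pool is (4, 5, 6)
  alpha still needs (0, 4, 7) but only (4, 5, 6) is free — short on type-C units
  india still needs (6, 5, 7) but only (4, 5, 6) is free — short on type-D units and type-C units
Never able to finish: alpha and india.


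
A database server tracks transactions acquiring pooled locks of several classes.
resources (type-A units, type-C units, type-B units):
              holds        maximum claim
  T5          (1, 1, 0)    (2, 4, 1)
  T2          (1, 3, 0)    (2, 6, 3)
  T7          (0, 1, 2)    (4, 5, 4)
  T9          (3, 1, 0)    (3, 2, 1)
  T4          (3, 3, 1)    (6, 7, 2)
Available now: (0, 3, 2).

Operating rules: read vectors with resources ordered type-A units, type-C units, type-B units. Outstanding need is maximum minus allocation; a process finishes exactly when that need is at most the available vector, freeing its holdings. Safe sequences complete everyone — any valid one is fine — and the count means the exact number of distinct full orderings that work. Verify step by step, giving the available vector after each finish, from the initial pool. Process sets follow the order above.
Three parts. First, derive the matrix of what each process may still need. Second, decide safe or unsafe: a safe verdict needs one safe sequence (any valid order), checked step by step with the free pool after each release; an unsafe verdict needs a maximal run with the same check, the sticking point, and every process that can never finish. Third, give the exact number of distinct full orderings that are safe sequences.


(1) Remaining need (order type-A units, type-C units, type-B units):
  T5: (1, 3, 1)
  T2: (1, 3, 3)
  T7: (4, 4, 2)
  T9: (0, 1, 1)
  T4: (3, 4, 1)
(2) The state is SAFE; one workable sequence: T9, T5, T7, T2, T4.
Key observation: reading the order forward, T7 is the first process whose need (4, 4, 2) meets the free pool (4, 5, 2) exactly on a resource it requests.
Step-by-step check:
  pool = (0, 3, 2)
  run T9 (needs (0, 1, 1), free (0, 3, 2)); after release of (3, 1, 0) the pool is (3, 4, 2)
  run T5 (needs (1, 3, 1), free (3, 4, 2)); after release of (1, 1, 0) the pool is (4, 5, 2)
  run T7 (needs (4, 4, 2), free (4, 5, 2)); after release of (0, 1, 2) the pool is (4, 6, 4)
  run T2 (needs (1, 3, 3), free (4, 6, 4)); after release of (1, 3, 0) the pool is (5, 9, 4)
  run T4 (needs (3, 4, 1), free (5, 9, 4)); after release of (3, 3, 1) the pool is (8, 12, 5)
(3) Precisely 10 of the possible complete orderings are safe sequences.


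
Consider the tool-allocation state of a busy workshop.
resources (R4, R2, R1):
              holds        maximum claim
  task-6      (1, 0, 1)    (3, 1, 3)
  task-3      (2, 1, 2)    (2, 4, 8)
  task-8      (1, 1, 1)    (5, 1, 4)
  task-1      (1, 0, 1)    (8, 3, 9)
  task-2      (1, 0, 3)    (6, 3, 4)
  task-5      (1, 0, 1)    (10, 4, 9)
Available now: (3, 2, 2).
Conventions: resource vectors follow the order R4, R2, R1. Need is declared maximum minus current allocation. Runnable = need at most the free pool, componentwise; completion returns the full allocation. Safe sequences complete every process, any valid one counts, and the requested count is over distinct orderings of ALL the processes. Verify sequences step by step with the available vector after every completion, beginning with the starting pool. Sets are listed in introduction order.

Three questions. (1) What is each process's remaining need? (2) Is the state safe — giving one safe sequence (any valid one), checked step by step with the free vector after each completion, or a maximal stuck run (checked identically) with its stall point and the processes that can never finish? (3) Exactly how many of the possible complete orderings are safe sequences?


(1) Outstanding need per process (order R4, R2, R1):
  task-6: (2, 1, 2)
  task-3: (0, 3, 6)
  task-8: (4, 0, 3)
  task-1: (7, 3, 8)
  task-2: (5, 3, 1)
  task-5: (9, 4, 8)
(2) SAFE. One safe sequence: task-6, task-8, task-2, task-3, task-1, task-5.
Key observation: task-6 marks the first exact bind of the order: its need (2, 1, 2) fits the free (3, 2, 2) with zero slack on a requested resource.
Step-by-step check:
  pool = (3, 2, 2)
  task-6 needs (2, 1, 2) <= (3, 2, 2) -> finishes; pool += (1, 0, 1) = (4, 2, 3)
  task-8 needs (4, 0, 3) <= (4, 2, 3) -> finishes; pool += (1, 1, 1) = (5, 3, 4)
  task-2 needs (5, 3, 1) <= (5, 3, 4) -> finishes; pool += (1, 0, 3) = (6, 3, 7)
  task-3 needs (0, 3, 6) <= (6, 3, 7) -> finishes; pool += (2, 1, 2) = (8, 4, 9)
  task-1 needs (7, 3, 8) <= (8, 4, 9) -> finishes; pool += (1, 0, 1) = (9, 4, 10)
  task-5 needs (9, 4, 8) <= (9, 4, 10) -> finishes; pool += (1, 0, 1) = (10, 4, 11)
(3) Exactly 1 of the possible complete orderings is a safe sequence.


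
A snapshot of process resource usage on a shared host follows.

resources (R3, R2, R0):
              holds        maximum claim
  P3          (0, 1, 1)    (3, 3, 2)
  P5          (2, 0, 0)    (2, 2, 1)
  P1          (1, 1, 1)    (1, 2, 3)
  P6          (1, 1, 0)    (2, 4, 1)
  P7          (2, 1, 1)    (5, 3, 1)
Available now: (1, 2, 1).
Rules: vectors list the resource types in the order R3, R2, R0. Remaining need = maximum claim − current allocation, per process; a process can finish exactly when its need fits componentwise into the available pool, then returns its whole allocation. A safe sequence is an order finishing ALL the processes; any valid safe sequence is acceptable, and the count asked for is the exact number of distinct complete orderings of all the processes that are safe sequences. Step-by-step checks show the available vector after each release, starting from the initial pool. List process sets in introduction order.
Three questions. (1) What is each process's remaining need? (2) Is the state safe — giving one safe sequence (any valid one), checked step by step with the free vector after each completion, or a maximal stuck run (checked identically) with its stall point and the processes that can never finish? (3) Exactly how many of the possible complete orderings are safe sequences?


(1) Need matrix, components ordered R3, R2, R0:
  P3: (3, 2, 1)
  P5: (0, 2, 1)
  P1: (0, 1, 2)
  P6: (1, 3, 1)
  P7: (3, 2, 0)
(2) SAFE, for example via the order P5, P3, P6, P1, P7.
Key observation: the order's first zero-slack moment is P5 ((0, 2, 1) needed, (1, 2, 1) free — a requested resource with nothing to spare).
Walking it through:
  pool = (1, 2, 1)
  P5 needs (0, 2, 1) <= (1, 2, 1) -> finishes; pool += (2, 0, 0) = (3, 2, 1)
  P3 needs (3, 2, 1) <= (3, 2, 1) -> finishes; pool += (0, 1, 1) = (3, 3, 2)
  P6 needs (1, 3, 1) <= (3, 3, 2) -> finishes; pool += (1, 1, 0) = (4, 4, 2)
  P1 needs (0, 1, 2) <= (4, 4, 2) -> finishes; pool += (1, 1, 1) = (5, 5, 3)
  P7 needs (3, 2, 0) <= (5, 5, 3) -> finishes; pool += (2, 1, 1) = (7, 6, 4)
(3) The exact count: 12 of the possible complete orderings are safe sequences.


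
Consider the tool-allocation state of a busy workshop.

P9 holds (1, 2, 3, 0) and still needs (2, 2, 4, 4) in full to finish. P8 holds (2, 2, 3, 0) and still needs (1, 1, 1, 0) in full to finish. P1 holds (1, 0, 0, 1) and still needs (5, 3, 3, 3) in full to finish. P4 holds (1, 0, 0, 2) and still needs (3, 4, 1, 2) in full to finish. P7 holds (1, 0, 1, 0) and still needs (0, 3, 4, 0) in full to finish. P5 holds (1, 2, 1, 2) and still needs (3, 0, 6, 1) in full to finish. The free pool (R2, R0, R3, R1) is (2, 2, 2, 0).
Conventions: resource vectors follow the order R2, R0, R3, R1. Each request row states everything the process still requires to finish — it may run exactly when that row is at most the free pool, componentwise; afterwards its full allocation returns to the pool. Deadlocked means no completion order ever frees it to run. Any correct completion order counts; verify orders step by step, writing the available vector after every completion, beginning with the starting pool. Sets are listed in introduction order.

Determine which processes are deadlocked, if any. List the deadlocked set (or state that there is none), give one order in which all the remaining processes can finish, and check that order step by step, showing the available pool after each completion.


Deadlocked set: P9, P1, P4 and P5.
Key observation: even finishing P8, P7 leaves just (5, 4, 6, 0) free — too little R1 for any of the remaining processes.
One completion order for the rest: P8, P7. Walking it through:
  pool = (2, 2, 2, 0)
  P8 needs (1, 1, 1, 0) <= (2, 2, 2, 0) -> finishes; pool += (2, 2, 3, 0) = (4, 4, 5, 0)
  P7 needs (0, 3, 4, 0) <= (4, 4, 5, 0) -> finishes; pool += (1, 0, 1, 0) = (5, 4, 6, 0)
The stuck group stays short no matter what:
  P9 cannot run: need (2, 2, 4, 4) vs free (5, 4, 6, 0) (insufficient R1)
  P1 cannot run: need (5, 3, 3, 3) vs free (5, 4, 6, 0) (insufficient R1)
  P4 cannot run: need (3, 4, 1, 2) vs free (5, 4, 6, 0) (insufficient R1)
  P5 cannot run: need (3, 0, 6, 1) vs free (5, 4, 6, 0) (insufficient R1)


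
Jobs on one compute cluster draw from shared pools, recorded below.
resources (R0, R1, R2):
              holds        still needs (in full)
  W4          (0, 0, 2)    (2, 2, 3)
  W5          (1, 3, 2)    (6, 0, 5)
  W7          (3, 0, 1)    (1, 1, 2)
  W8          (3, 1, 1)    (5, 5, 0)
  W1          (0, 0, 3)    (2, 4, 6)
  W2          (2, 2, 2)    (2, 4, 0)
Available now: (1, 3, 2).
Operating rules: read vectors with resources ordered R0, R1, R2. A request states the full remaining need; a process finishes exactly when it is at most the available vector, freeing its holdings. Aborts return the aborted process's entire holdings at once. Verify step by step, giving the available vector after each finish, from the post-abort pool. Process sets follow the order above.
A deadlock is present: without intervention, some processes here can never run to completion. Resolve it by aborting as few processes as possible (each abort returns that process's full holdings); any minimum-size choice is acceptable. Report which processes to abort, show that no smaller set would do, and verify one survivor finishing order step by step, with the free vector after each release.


The answer: abort W5.
Key observation: W1 was stuck for good until W5 gave back (1, 3, 2); in the order shown it finishes at step 2.
Why nothing smaller works: aborting no one leaves the state deadlocked as given.
The survivors complete as W4, W1, W7, W2, W8. Step-by-step check (starting from the post-abort pool):
  pool = (2, 6, 4)
  run W4 (needs (2, 2, 3), free (2, 6, 4)); after release of (0, 0, 2) the pool is (2, 6, 6)
  run W1 (needs (2, 4, 6), free (2, 6, 6)); after release of (0, 0, 3) the pool is (2, 6, 9)
  run W7 (needs (1, 1, 2), free (2, 6, 9)); after release of (3, 0, 1) the pool is (5, 6, 10)
  run W2 (needs (2, 4, 0), free (5, 6, 10)); after release of (2, 2, 2) the pool is (7, 8, 12)
  run W8 (needs (5, 5, 0), free (7, 8, 12)); after release of (3, 1, 1) the pool is (10, 9, 13)


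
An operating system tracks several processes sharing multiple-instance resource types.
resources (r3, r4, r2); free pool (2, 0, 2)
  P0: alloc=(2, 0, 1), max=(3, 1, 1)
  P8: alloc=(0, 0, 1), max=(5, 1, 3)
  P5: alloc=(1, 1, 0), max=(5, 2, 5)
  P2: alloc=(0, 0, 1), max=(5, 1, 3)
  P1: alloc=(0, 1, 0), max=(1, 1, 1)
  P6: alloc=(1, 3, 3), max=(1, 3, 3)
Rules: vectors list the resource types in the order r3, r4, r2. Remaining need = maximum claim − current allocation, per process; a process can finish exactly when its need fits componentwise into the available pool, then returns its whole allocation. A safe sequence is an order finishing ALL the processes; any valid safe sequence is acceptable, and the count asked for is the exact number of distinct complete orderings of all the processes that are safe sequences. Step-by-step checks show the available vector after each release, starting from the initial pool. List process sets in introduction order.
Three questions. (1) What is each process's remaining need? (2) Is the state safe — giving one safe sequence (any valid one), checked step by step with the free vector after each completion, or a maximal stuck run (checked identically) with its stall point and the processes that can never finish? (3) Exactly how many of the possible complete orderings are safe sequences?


(1) Remaining need (order r3, r4, r2):
  P0: (1, 1, 0)
  P8: (5, 1, 2)
  P5: (4, 1, 5)
  P2: (5, 1, 2)
  P1: (1, 0, 1)
  P6: (0, 0, 0)
(2) SAFE. One safe sequence: P1, P0, P6, P5, P2, P8.
Key observation: reading the order forward, P0 is the first process whose need (1, 1, 0) meets the free pool (2, 1, 2) exactly on a resource it requests.
Step-by-step check:
  pool = (2, 0, 2)
  P1: need (1, 0, 1) fits (2, 0, 2); releases (0, 1, 0), pool now (2, 1, 2)
  P0: need (1, 1, 0) fits (2, 1, 2); releases (2, 0, 1), pool now (4, 1, 3)
  P6: need (0, 0, 0) fits (4, 1, 3); releases (1, 3, 3), pool now (5, 4, 6)
  P5: need (4, 1, 5) fits (5, 4, 6); releases (1, 1, 0), pool now (6, 5, 6)
  P2: need (5, 1, 2) fits (6, 5, 6); releases (0, 0, 1), pool now (6, 5, 7)
  P8: need (5, 1, 2) fits (6, 5, 7); releases (0, 0, 1), pool now (6, 5, 8)
(3) The exact count: 42 of the possible complete orderings are safe sequences.


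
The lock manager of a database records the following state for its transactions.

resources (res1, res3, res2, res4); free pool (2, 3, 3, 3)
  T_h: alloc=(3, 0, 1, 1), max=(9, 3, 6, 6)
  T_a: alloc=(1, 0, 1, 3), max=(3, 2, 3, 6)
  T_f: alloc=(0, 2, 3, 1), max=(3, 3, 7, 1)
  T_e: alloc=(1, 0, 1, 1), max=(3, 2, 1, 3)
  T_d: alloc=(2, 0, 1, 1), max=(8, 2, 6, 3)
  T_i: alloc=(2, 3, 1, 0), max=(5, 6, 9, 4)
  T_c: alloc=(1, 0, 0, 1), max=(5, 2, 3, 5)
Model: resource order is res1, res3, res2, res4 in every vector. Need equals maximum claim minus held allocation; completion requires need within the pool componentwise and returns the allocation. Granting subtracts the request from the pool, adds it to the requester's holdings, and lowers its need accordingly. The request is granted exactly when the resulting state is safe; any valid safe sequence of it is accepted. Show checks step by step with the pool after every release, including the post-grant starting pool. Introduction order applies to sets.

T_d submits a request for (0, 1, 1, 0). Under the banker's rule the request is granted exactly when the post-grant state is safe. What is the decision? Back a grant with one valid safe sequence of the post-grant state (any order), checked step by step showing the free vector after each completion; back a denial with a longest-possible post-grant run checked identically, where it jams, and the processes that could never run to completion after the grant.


DENY. Granting would leave the state unsafe.
Key observation: after T_a, T_e, T_f, T_c the pool peaks at (5, 4, 7, 9), and each blocked process is short somewhere: T_h on res1; T_d on res1; T_i on res2.
On the post-grant state, T_a, T_e, T_f, T_c is a maximal run — nothing extends it. Verifying each step:
  pool = (2, 2, 2, 3)
  T_a needs (2, 2, 2, 3) <= (2, 2, 2, 3) -> finishes; pool += (1, 0, 1, 3) = (3, 2, 3, 6)
  T_e needs (2, 2, 0, 2) <= (3, 2, 3, 6) -> finishes; pool += (1, 0, 1, 1) = (4, 2, 4, 7)
  T_f needs (3, 1, 4, 0) <= (4, 2, 4, 7) -> finishes; pool += (0, 2, 3, 1) = (4, 4, 7, 8)
  T_c needs (4, 2, 3, 4) <= (4, 4, 7, 8) -> finishes; pool += (1, 0, 0, 1) = (5, 4, 7, 9)
  T_h cannot run: need (6, 3, 5, 5) vs free (5, 4, 7, 9) (insufficient res1)
  T_d cannot run: need (6, 1, 4, 2) vs free (5, 4, 7, 9) (insufficient res1)
  T_i cannot run: need (3, 3, 8, 4) vs free (5, 4, 7, 9) (insufficient res2)
Had the request been granted, T_h, T_d and T_i could never finish.


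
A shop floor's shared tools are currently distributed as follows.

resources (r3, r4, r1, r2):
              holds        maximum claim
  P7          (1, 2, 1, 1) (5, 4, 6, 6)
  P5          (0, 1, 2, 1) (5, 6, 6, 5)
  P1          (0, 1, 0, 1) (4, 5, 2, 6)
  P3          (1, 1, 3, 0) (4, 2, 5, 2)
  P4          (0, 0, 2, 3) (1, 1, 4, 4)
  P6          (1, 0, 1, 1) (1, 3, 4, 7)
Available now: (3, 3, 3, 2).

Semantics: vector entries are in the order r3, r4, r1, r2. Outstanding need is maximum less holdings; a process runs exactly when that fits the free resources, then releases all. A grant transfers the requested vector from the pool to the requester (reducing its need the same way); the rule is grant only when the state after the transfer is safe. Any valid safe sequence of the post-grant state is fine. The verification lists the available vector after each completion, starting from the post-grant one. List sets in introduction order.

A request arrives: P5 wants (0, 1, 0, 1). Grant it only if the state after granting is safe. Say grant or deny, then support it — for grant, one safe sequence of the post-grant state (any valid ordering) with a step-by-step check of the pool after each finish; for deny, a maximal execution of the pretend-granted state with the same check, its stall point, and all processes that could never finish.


DENY — the pretend-granted state is unsafe.
Key observation: after P4, P3 the pool peaks at (4, 3, 8, 4), and each blocked process is short somewhere: P7 on r2; P5 on r3, r4; P1 on r4, r2; P6 on r2.
On the post-grant state, P4, P3 is a maximal run — nothing extends it. Check, step by step:
  pool = (3, 2, 3, 1)
  P4 needs (1, 1, 2, 1) <= (3, 2, 3, 1) -> finishes; pool += (0, 0, 2, 3) = (3, 2, 5, 4)
  P3 needs (3, 1, 2, 2) <= (3, 2, 5, 4) -> finishes; pool += (1, 1, 3, 0) = (4, 3, 8, 4)
  blocked: P7 wants (4, 2, 5, 5), pool (4, 3, 8, 4) — not enough r2
  blocked: P5 wants (5, 4, 4, 3), pool (4, 3, 8, 4) — not enough r3 and r4
  blocked: P1 wants (4, 4, 2, 5), pool (4, 3, 8, 4) — not enough r4 and r2
  blocked: P6 wants (0, 3, 3, 6), pool (4, 3, 8, 4) — not enough r2
Post-grant, the permanently blocked set is P7, P5, P1 and P6.


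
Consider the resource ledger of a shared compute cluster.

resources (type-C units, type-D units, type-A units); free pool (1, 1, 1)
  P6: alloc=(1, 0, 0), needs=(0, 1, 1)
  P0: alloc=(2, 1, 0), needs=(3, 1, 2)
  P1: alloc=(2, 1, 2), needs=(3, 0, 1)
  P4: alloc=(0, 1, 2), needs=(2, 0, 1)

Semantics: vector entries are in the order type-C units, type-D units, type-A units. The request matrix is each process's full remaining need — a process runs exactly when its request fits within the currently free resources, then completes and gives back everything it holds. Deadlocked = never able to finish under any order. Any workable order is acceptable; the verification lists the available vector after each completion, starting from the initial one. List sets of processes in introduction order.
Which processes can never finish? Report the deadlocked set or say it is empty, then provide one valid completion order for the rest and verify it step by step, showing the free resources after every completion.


Deadlocked: P0 and P1.
Key observation: after P6, P4 complete, (2, 2, 3) is the best the pool ever gets, yet each leftover process wants more type-C units.
A valid finishing order for the others: P6, P4. Verifying each step:
  pool = (1, 1, 1)
  P6 needs (0, 1, 1) <= (1, 1, 1) -> finishes; pool += (1, 0, 0) = (2, 1, 1)
  P4 needs (2, 0, 1) <= (2, 1, 1) -> finishes; pool += (0, 1, 2) = (2, 2, 3)
None of the blocked processes ever fits:
  P0 still needs (3, 1, 2) but only (2, 2, 3) is free — short on type-C units
  P1 still needs (3, 0, 1) but only (2, 2, 3) is free — short on type-C units


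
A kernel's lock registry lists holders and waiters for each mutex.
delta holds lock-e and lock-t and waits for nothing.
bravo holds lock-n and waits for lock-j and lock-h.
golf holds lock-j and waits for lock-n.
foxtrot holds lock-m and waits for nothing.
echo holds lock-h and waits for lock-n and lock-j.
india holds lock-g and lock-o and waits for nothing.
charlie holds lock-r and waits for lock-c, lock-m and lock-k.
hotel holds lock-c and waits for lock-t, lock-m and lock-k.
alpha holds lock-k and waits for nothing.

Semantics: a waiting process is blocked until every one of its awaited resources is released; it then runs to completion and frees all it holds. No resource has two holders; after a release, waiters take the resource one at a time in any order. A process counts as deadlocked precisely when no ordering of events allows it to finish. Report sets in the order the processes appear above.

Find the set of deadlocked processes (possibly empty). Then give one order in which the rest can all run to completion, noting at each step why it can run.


Deadlocked: bravo, golf and echo.
Key observation: the wait chain closes on itself along bravo -> golf -> bravo; echo is caught in further circular waits.
The rest can finish in the order alpha, foxtrot, delta, hotel, india, charlie.
Walking it through:
  alpha: no waits; runs immediately, freeing lock-k
  foxtrot: no waits; runs immediately, freeing lock-m
  delta: no waits; runs immediately, freeing lock-e and lock-t
  run hotel (all its waits — lock-t, lock-m and lock-k — are resolved); releases lock-c
  india: no waits; runs immediately, freeing lock-g and lock-o
  run charlie (all its waits — lock-c, lock-m and lock-k — are resolved); releases lock-r


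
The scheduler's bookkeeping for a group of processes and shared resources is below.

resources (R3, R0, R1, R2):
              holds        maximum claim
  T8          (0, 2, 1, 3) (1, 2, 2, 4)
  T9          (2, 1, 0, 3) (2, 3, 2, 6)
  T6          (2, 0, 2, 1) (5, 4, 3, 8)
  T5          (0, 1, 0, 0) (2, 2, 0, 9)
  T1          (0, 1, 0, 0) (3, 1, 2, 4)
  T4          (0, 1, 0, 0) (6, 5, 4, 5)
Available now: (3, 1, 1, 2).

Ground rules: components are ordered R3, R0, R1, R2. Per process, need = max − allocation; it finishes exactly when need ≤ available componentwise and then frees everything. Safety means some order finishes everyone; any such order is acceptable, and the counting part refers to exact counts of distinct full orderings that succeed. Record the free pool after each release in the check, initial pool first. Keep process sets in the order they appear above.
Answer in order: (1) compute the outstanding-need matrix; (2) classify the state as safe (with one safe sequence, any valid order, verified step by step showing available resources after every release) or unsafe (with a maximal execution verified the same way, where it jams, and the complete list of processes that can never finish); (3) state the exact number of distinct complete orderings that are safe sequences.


(1) Outstanding need per process (order R3, R0, R1, R2):
  T8: (1, 0, 1, 1)
  T9: (0, 2, 2, 3)
  T6: (3, 4, 1, 7)
  T5: (2, 1, 0, 9)
  T1: (3, 0, 2, 4)
  T4: (6, 4, 4, 5)
(2) SAFE, for example via the order T8, T9, T6, T5, T4, T1.
Key observation: the order's first zero-slack moment is T8 ((1, 0, 1, 1) needed, (3, 1, 1, 2) free — a requested resource with nothing to spare).
Verifying each step:
  pool = (3, 1, 1, 2)
  T8: need (1, 0, 1, 1) fits (3, 1, 1, 2); releases (0, 2, 1, 3), pool now (3, 3, 2, 5)
  T9: need (0, 2, 2, 3) fits (3, 3, 2, 5); releases (2, 1, 0, 3), pool now (5, 4, 2, 8)
  T6: need (3, 4, 1, 7) fits (5, 4, 2, 8); releases (2, 0, 2, 1), pool now (7, 4, 4, 9)
  T5: need (2, 1, 0, 9) fits (7, 4, 4, 9); releases (0, 1, 0, 0), pool now (7, 5, 4, 9)
  T4: need (6, 4, 4, 5) fits (7, 5, 4, 9); releases (0, 1, 0, 0), pool now (7, 6, 4, 9)
  T1: need (3, 0, 2, 4) fits (7, 6, 4, 9); releases (0, 1, 0, 0), pool now (7, 7, 4, 9)
(3) Precisely 10 of the possible complete orderings are safe sequences.


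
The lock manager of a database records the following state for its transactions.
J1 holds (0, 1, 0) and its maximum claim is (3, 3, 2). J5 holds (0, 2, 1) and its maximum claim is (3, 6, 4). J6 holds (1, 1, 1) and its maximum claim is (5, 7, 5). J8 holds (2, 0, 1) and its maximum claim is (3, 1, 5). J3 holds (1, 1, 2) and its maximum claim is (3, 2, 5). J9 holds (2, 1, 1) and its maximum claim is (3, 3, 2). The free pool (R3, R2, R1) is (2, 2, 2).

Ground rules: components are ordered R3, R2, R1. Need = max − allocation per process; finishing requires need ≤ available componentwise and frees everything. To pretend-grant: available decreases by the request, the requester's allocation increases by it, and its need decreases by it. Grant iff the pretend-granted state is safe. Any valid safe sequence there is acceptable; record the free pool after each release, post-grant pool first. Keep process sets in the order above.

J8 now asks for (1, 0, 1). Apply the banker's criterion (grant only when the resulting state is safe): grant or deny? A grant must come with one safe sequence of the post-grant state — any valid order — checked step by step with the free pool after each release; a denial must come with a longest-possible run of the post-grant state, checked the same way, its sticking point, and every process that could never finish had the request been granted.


DENY: after the grant no complete ordering would exist.
Key observation: once J9, J1 finish, the pool peaks at (3, 4, 2) — and every remaining process still needs more R1 than that.
After a pretend grant, a maximal execution: J9, J1 — then nothing else fits. Check, step by step:
  pool = (1, 2, 1)
  J9: need (1, 2, 1) fits (1, 2, 1); releases (2, 1, 1), pool now (3, 3, 2)
  J1: need (3, 2, 2) fits (3, 3, 2); releases (0, 1, 0), pool now (3, 4, 2)
  J5 cannot run: need (3, 4, 3) vs free (3, 4, 2) (insufficient R1)
  J6 cannot run: need (4, 6, 4) vs free (3, 4, 2) (insufficient R3, R2 and R1)
  J8 cannot run: need (0, 1, 3) vs free (3, 4, 2) (insufficient R1)
  J3 cannot run: need (2, 1, 3) vs free (3, 4, 2) (insufficient R1)
Had the request been granted, J5, J6, J8 and J3 could never finish.


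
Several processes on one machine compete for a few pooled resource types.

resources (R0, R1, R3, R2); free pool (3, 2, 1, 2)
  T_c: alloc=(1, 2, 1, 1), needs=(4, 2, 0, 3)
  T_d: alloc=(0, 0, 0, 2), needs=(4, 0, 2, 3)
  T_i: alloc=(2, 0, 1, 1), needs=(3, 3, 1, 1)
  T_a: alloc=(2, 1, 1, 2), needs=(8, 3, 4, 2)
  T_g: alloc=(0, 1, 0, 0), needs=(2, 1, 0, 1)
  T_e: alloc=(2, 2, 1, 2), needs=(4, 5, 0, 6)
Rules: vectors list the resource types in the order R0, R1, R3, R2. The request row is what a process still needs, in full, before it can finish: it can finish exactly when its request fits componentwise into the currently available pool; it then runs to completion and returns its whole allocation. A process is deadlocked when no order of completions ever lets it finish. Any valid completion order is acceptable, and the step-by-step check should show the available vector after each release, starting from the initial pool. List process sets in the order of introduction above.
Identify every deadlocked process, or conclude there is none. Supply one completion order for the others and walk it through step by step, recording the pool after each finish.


Nothing here is deadlocked.
Key observation: the pool covers T_g at once, and every later process fits after earlier releases.
A valid finishing order for the others: T_g, T_i, T_d, T_c, T_e, T_a. Check, step by step:
  pool = (3, 2, 1, 2)
  run T_g (needs (2, 1, 0, 1), free (3, 2, 1, 2)); after release of (0, 1, 0, 0) the pool is (3, 3, 1, 2)
  run T_i (needs (3, 3, 1, 1), free (3, 3, 1, 2)); after release of (2, 0, 1, 1) the pool is (5, 3, 2, 3)
  run T_d (needs (4, 0, 2, 3), free (5, 3, 2, 3)); after release of (0, 0, 0, 2) the pool is (5, 3, 2, 5)
  run T_c (needs (4, 2, 0, 3), free (5, 3, 2, 5)); after release of (1, 2, 1, 1) the pool is (6, 5, 3, 6)
  run T_e (needs (4, 5, 0, 6), free (6, 5, 3, 6)); after release of (2, 2, 1, 2) the pool is (8, 7, 4, 8)
  run T_a (needs (8, 3, 4, 2), free (8, 7, 4, 8)); after release of (2, 1, 1, 2) the pool is (10, 8, 5, 10)


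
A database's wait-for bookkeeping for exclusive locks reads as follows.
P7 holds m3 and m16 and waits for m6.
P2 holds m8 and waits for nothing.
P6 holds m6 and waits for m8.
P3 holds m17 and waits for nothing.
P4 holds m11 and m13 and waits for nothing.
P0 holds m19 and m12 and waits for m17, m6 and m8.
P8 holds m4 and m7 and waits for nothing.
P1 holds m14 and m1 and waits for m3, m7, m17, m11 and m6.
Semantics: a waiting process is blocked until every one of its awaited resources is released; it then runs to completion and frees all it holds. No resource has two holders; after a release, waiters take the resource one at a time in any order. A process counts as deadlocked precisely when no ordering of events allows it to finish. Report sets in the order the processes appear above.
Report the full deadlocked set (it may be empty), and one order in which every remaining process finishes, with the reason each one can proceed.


The deadlocked set is empty.
Key observation: all waits point, directly or indirectly, at processes that can finish, so nothing is permanently blocked.
One completion order for the rest: P3, P2, P4, P6, P0, P8, P7, P1.
Walking it through:
  P3: no waits; runs immediately, freeing m17
  P2: no waits; runs immediately, freeing m8
  P4: no waits; runs immediately, freeing m11 and m13
  P6: everything it awaited (m8) is free; runs, freeing m6
  P0: everything it awaited (m17, m6 and m8) is free; runs, freeing m19 and m12
  P8: no waits; runs immediately, freeing m4 and m7
  P7: everything it awaited (m6) is free; runs, freeing m3 and m16
  P1: everything it awaited (m3, m7, m17, m11 and m6) is free; runs, freeing m14 and m1


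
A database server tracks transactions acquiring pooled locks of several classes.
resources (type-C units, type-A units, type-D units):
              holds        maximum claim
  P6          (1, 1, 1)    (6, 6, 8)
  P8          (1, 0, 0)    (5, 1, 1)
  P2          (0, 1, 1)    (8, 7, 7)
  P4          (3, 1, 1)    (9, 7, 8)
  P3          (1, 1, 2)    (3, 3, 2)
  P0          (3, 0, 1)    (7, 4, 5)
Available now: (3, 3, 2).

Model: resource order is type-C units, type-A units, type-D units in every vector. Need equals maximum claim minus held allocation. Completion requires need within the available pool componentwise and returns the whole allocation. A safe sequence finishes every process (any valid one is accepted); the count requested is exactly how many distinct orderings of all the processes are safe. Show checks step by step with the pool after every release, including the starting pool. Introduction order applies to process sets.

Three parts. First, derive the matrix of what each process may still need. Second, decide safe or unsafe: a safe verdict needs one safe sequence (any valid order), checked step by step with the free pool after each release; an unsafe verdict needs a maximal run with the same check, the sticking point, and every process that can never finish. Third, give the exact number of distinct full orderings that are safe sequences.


(1) Outstanding need per process (order type-C units, type-A units, type-D units):
  P6: (5, 5, 7)
  P8: (4, 1, 1)
  P2: (8, 6, 6)
  P4: (6, 6, 7)
  P3: (2, 2, 0)
  P0: (4, 4, 4)
(2) The state is UNSAFE.
Key observation: once P3, P0, P8 finish, the pool peaks at (8, 4, 5) — and every remaining process still needs more type-A units than that.
A maximal execution: P3, P0, P8 — then nothing else fits. Walking it through:
  pool = (3, 3, 2)
  P3 needs (2, 2, 0) <= (3, 3, 2) -> finishes; pool += (1, 1, 2) = (4, 4, 4)
  P0 needs (4, 4, 4) <= (4, 4, 4) -> finishes; pool += (3, 0, 1) = (7, 4, 5)
  P8 needs (4, 1, 1) <= (7, 4, 5) -> finishes; pool += (1, 0, 0) = (8, 4, 5)
  P6 still needs (5, 5, 7) but only (8, 4, 5) is free — short on type-A units and type-D units
  P2 still needs (8, 6, 6) but only (8, 4, 5) is free — short on type-A units and type-D units
  P4 still needs (6, 6, 7) but only (8, 4, 5) is free — short on type-A units and type-D units
Never able to finish: P6, P2 and P4.
(3) Exactly 0 of the possible complete orderings are safe sequences.


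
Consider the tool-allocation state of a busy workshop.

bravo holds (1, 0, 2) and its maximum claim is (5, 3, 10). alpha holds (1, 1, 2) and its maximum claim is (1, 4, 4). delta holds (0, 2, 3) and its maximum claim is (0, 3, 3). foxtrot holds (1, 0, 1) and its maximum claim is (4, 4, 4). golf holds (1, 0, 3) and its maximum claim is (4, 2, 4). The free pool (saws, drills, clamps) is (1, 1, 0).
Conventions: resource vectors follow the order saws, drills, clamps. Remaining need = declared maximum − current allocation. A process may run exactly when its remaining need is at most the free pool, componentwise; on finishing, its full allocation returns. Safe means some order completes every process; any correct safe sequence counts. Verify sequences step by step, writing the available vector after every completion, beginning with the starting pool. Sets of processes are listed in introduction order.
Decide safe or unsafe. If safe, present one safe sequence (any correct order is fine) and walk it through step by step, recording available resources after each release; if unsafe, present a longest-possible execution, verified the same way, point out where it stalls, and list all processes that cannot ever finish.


UNSAFE — no complete ordering exists.
Key observation: the wall is saws: completing delta, alpha brings the pool only to (2, 4, 5), and all the rest need more.
The run delta, alpha cannot be extended any further. Walking it through:
  pool = (1, 1, 0)
  run delta (needs (0, 1, 0), free (1, 1, 0)); after release of (0, 2, 3) the pool is (1, 3, 3)
  run alpha (needs (0, 3, 2), free (1, 3, 3)); after release of (1, 1, 2) the pool is (2, 4, 5)
  bravo cannot run: need (4, 3, 8) vs free (2, 4, 5) (insufficient saws and clamps)
  foxtrot cannot run: need (3, 4, 3) vs free (2, 4, 5) (insufficient saws)
  golf cannot run: need (3, 2, 1) vs free (2, 4, 5) (insufficient saws)
Never able to finish: bravo, foxtrot and golf.
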